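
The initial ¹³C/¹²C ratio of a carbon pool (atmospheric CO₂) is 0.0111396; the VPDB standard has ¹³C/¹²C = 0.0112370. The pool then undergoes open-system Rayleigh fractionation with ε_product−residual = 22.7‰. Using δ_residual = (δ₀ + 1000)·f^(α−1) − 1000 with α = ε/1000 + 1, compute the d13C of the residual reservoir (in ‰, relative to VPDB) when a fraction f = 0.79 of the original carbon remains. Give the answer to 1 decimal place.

-14.0‰

δ₀ = (0.0111396/0.0112370 − 1)×1000 = (0.991332 − 1)×1000 = -8.668‰
α − 1 = ε/1000 = 0.0227
f^(α−1) = 0.79^(0.0227) = 0.994663
δ_res = (-8.668 + 1000) × 0.994663 − 1000 = 986.042 − 1000 = -13.96‰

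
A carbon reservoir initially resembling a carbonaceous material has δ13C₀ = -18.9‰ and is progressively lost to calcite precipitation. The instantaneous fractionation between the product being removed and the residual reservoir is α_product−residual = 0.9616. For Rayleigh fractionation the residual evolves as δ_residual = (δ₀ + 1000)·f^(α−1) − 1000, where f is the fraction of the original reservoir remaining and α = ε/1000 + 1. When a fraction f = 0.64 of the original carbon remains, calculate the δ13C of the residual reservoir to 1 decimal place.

-1.9‰

Rayleigh residual: δ_res = (δ₀ + 1000)·f^(α−1) − 1000
α − 1 = -0.03840
f^(α−1) = 0.64^(-0.03840) = 1.017285
δ_res = (-18.9 + 1000) × 1.017285 − 1000 = 998.058 − 1000 = -1.94‰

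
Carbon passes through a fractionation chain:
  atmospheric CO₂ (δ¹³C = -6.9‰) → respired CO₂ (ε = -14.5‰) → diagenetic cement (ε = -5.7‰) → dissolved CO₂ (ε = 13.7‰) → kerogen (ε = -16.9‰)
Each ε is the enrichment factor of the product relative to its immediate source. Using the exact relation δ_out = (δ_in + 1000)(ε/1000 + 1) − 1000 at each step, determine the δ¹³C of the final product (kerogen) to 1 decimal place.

step 1: δ = (-6.90 + 1000)·(-14.5/1000 + 1) − 1000 = -21.30‰
step 2: δ = (-21.30 + 1000)·(-5.7/1000 + 1) − 1000 = -26.88‰
step 3: δ = (-26.88 + 1000)·(13.7/1000 + 1) − 1000 = -13.55‰
step 4: δ = (-13.55 + 1000)·(-16.9/1000 + 1) − 1000 = -30.22‰

-30.2‰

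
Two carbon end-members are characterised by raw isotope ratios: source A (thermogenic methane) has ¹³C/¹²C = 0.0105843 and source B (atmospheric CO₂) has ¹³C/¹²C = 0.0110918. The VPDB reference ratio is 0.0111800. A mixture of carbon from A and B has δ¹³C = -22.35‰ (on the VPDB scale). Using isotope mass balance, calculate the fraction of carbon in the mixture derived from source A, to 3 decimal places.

δ_A = (0.0105843/0.0111800 − 1)×1000 = (0.946717 − 1)×1000 = -53.283‰
δ_B = (0.0110918/0.0111800 − 1)×1000 = (0.992111 − 1)×1000 = -7.889‰
f_A = (δ_mix − δ_B)/(δ_A − δ_B) = (-22.35 − (-7.889))/(-53.283 − (-7.889))
f_A = -14.461 / -45.394 = 0.3186

0.319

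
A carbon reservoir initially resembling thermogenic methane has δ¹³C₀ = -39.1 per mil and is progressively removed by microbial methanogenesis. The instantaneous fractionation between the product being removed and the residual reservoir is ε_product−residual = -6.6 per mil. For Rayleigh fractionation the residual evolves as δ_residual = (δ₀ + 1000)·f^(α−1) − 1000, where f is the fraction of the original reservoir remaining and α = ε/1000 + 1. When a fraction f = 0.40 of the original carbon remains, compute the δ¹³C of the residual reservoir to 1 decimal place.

-33.3 per mil

Rayleigh residual: δ_res = (δ₀ + 1000)·f^(α−1) − 1000
α = ε/1000 + 1 = 0.99340, so α − 1 = -0.00660
f^(α−1) = 0.40^(-0.00660) = 1.006066
δ_res = (-39.1 + 1000) × 1.006066 − 1000 = 966.729 − 1000 = -33.27 per mil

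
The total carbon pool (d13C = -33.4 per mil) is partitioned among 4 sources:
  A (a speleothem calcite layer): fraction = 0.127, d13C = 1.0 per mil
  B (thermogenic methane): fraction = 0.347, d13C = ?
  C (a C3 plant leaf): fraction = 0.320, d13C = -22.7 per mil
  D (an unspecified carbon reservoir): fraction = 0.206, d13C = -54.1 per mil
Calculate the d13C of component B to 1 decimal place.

Isotope mass balance: δ_bulk = Σ fᵢ·δᵢ.
-33.4 = 0.127×(1.0) + 0.347×δ_B + 0.320×(-22.7) + 0.206×(-54.1)
0.347·δ_B = -33.4 − (-18.282) = -15.118
δ_B = -15.118 / 0.347 = -43.57 per mil

-43.6 per mil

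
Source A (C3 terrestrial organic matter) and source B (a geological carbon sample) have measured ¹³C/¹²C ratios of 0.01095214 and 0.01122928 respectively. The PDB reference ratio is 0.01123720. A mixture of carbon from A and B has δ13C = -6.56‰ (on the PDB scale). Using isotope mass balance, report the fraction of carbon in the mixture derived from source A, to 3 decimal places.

δ_A = (0.01095214/0.01123720 − 1)×1000 = (0.974632 − 1)×1000 = -25.368‰
δ_B = (0.01122928/0.01123720 − 1)×1000 = (0.999295 − 1)×1000 = -0.705‰
f_A = (δ_mix − δ_B)/(δ_A − δ_B) = (-6.56 − (-0.705))/(-25.368 − (-0.705))
f_A = -5.855 / -24.663 = 0.2374

0.237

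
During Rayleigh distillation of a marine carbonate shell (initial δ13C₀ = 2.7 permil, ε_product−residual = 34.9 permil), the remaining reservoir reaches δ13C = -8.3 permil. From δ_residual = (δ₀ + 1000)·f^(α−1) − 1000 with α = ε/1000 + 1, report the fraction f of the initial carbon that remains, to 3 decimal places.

α − 1 = ε/1000 = 0.0349
(δ_res + 1000)/(δ₀ + 1000) = (-8.3 + 1000)/(2.7 + 1000) = 991.7/1002.7 = 0.989030
f = 0.989030^(1/0.0349) = exp(ln(0.989030)/0.0349) = exp(-0.01103/0.0349)
f = exp(-0.3161) = 0.7290

0.729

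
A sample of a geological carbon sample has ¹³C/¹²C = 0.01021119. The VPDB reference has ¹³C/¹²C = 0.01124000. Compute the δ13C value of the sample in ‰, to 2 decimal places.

-91.53‰

δ13C = (R_sample / R_standard − 1) × 1000
R_sample / R_standard = 0.01021119 / 0.01124000 = 0.908469
δ13C = (0.908469 − 1) × 1000 = -91.531‰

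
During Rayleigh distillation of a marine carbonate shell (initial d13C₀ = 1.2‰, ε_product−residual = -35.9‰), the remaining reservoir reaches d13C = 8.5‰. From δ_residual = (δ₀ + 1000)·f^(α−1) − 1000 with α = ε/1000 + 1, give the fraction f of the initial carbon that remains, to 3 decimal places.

0.817

α − 1 = ε/1000 = -0.0359
(δ_res + 1000)/(δ₀ + 1000) = (8.5 + 1000)/(1.2 + 1000) = 1008.5/1001.2 = 1.007291
f = 1.007291^(1/-0.0359) = exp(ln(1.007291)/-0.0359) = exp(0.00726/-0.0359)
f = exp(-0.2024) = 0.8168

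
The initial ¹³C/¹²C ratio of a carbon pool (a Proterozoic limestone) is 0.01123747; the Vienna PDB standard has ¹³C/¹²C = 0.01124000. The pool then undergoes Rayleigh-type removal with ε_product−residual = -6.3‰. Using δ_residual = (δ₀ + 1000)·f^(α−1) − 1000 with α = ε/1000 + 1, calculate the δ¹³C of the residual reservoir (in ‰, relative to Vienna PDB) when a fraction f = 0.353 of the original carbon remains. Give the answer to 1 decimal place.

δ₀ = (0.01123747/0.01124000 − 1)×1000 = (0.999775 − 1)×1000 = -0.225‰
α − 1 = ε/1000 = -0.0063
f^(α−1) = 0.353^(-0.0063) = 1.006582
δ_res = (-0.225 + 1000) × 1.006582 − 1000 = 1006.355 − 1000 = 6.36‰

6.4‰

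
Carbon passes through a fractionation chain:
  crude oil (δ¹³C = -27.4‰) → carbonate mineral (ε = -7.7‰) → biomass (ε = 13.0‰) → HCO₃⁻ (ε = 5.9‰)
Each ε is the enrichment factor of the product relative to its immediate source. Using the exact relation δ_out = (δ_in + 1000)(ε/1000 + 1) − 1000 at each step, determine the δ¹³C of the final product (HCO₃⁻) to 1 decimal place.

step 1: δ = (-27.40 + 1000)·(-7.7/1000 + 1) − 1000 = -34.89‰
step 2: δ = (-34.89 + 1000)·(13.0/1000 + 1) − 1000 = -22.34‰
step 3: δ = (-22.34 + 1000)·(5.9/1000 + 1) − 1000 = -16.57‰

-16.6‰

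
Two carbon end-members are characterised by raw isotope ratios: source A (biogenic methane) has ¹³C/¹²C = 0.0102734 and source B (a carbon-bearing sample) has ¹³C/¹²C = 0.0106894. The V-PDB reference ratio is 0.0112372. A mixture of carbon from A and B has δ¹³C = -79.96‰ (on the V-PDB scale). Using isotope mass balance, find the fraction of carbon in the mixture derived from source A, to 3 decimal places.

δ_A = (0.0102734/0.0112372 − 1)×1000 = (0.914231 − 1)×1000 = -85.769‰
δ_B = (0.0106894/0.0112372 − 1)×1000 = (0.951251 − 1)×1000 = -48.749‰
f_A = (δ_mix − δ_B)/(δ_A − δ_B) = (-79.96 − (-48.749))/(-85.769 − (-48.749))
f_A = -31.211 / -37.020 = 0.8431

0.843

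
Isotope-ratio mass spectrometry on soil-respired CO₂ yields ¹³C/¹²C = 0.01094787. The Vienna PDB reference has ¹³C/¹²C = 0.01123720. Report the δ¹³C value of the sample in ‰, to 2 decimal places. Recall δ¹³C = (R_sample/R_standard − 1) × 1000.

-25.75‰

δ¹³C = (R_sample / R_standard − 1) × 1000
R_sample / R_standard = 0.01094787 / 0.01123720 = 0.974252
δ¹³C = (0.974252 − 1) × 1000 = -25.748‰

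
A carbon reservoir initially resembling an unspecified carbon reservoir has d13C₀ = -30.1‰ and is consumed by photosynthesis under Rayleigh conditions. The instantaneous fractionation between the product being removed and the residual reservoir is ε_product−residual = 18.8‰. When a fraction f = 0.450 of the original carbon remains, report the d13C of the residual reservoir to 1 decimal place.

-44.6‰

Rayleigh residual: δ_res = (δ₀ + 1000)·f^(α−1) − 1000
α = ε/1000 + 1 = 1.01880, so α − 1 = 0.01880
f^(α−1) = 0.450^(0.01880) = 0.985100
δ_res = (-30.1 + 1000) × 0.985100 − 1000 = 955.449 − 1000 = -44.55‰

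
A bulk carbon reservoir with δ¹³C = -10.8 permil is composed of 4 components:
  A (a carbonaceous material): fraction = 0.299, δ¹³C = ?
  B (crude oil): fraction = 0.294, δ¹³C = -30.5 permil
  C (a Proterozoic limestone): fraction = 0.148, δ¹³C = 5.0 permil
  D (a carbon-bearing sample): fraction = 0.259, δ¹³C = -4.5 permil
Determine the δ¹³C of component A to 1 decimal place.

-4.7 permil

Isotope mass balance: δ_bulk = Σ fᵢ·δᵢ.
-10.8 = 0.299×δ_A + 0.294×(-30.5) + 0.148×(5.0) + 0.259×(-4.5)
0.299·δ_A = -10.8 − (-9.392) = -1.408
δ_A = -1.408 / 0.299 = -4.71 permil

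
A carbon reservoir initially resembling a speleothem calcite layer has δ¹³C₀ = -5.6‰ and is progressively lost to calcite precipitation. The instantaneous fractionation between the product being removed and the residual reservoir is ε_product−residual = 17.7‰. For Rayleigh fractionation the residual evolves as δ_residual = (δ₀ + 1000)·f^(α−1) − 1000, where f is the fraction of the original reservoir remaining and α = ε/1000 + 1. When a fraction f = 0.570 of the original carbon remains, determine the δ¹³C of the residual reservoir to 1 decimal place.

-15.4‰

Rayleigh residual: δ_res = (δ₀ + 1000)·f^(α−1) − 1000
α = ε/1000 + 1 = 1.01770, so α − 1 = 0.01770
f^(α−1) = 0.570^(0.01770) = 0.990100
δ_res = (-5.6 + 1000) × 0.990100 − 1000 = 984.555 − 1000 = -15.44‰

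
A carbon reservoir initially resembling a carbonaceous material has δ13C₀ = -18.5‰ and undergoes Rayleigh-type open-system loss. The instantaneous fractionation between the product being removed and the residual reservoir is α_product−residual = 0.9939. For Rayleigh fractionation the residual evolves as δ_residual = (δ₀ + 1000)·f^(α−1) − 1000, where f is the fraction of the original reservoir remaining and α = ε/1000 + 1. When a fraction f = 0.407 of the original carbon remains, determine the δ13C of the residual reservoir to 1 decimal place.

Rayleigh residual: δ_res = (δ₀ + 1000)·f^(α−1) − 1000
α − 1 = -0.00610
f^(α−1) = 0.407^(-0.00610) = 1.005499
δ_res = (-18.5 + 1000) × 1.005499 − 1000 = 986.897 − 1000 = -13.10‰

-13.1‰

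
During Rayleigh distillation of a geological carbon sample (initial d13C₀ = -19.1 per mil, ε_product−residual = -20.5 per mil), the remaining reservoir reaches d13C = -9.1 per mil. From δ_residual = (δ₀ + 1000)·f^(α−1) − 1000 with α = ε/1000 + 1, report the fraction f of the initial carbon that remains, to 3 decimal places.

0.610

α − 1 = ε/1000 = -0.0205
(δ_res + 1000)/(δ₀ + 1000) = (-9.1 + 1000)/(-19.1 + 1000) = 990.9/980.9 = 1.010195
f = 1.010195^(1/-0.0205) = exp(ln(1.010195)/-0.0205) = exp(0.01014/-0.0205)
f = exp(-0.4948) = 0.6097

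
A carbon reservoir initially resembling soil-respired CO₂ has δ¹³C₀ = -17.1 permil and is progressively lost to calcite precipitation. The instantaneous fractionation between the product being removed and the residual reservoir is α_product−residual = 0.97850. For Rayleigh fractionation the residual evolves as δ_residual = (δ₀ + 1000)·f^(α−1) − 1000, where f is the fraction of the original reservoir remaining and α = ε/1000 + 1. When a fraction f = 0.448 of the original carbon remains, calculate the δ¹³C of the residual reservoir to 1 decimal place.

0.0 permil

Rayleigh residual: δ_res = (δ₀ + 1000)·f^(α−1) − 1000
α − 1 = -0.02150
f^(α−1) = 0.448^(-0.02150) = 1.017414
δ_res = (-17.1 + 1000) × 1.017414 − 1000 = 1000.016 − 1000 = 0.02 permil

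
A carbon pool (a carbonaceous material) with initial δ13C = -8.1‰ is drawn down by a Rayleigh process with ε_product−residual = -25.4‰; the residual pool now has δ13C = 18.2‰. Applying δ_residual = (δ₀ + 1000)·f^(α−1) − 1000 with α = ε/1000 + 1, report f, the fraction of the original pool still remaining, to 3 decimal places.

0.357

α − 1 = ε/1000 = -0.0254
(δ_res + 1000)/(δ₀ + 1000) = (18.2 + 1000)/(-8.1 + 1000) = 1018.2/991.9 = 1.026515
f = 1.026515^(1/-0.0254) = exp(ln(1.026515)/-0.0254) = exp(0.02617/-0.0254)
f = exp(-1.0303) = 0.3569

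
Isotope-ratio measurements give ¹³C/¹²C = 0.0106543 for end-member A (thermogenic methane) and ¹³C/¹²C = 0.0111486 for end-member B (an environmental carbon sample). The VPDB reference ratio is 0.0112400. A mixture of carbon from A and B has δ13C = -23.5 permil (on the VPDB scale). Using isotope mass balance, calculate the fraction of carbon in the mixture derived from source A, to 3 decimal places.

0.349

δ_A = (0.0106543/0.0112400 − 1)×1000 = (0.947891 − 1)×1000 = -52.109 permil
δ_B = (0.0111486/0.0112400 − 1)×1000 = (0.991868 − 1)×1000 = -8.132 permil
f_A = (δ_mix − δ_B)/(δ_A − δ_B) = (-23.5 − (-8.132))/(-52.109 − (-8.132))
f_A = -15.368 / -43.977 = 0.3495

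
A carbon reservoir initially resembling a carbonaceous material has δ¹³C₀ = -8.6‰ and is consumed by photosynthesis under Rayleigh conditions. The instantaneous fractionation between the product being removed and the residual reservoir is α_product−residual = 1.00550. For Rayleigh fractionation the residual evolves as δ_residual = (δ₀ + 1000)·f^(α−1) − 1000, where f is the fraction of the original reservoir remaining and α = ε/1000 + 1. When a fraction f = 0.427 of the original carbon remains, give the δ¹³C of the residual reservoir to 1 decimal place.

-13.2‰

Rayleigh residual: δ_res = (δ₀ + 1000)·f^(α−1) − 1000
α − 1 = 0.00550
f^(α−1) = 0.427^(0.00550) = 0.995331
δ_res = (-8.6 + 1000) × 0.995331 − 1000 = 986.771 − 1000 = -13.23‰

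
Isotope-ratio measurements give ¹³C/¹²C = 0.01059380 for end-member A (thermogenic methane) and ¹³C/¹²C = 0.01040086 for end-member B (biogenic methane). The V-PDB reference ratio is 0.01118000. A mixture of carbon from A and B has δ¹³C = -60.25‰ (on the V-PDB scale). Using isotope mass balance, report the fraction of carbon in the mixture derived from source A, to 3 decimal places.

0.547

δ_A = (0.01059380/0.01118000 − 1)×1000 = (0.947567 − 1)×1000 = -52.433‰
δ_B = (0.01040086/0.01118000 − 1)×1000 = (0.930309 − 1)×1000 = -69.691‰
f_A = (δ_mix − δ_B)/(δ_A − δ_B) = (-60.25 − (-69.691))/(-52.433 − (-69.691))
f_A = 9.441 / 17.258 = 0.5470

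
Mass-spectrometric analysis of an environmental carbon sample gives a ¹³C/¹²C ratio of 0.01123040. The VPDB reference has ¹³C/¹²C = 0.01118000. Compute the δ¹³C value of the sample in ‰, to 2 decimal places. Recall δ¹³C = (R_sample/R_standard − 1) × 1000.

4.51‰

δ¹³C = (R_sample / R_standard − 1) × 1000
R_sample / R_standard = 0.01123040 / 0.01118000 = 1.004508
δ¹³C = (1.004508 − 1) × 1000 = 4.508‰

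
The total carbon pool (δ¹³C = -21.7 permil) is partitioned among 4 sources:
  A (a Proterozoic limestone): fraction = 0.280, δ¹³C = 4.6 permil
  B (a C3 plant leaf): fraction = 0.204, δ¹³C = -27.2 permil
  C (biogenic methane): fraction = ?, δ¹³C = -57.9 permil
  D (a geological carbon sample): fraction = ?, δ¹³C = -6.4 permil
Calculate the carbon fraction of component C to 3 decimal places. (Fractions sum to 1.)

0.275

Let f_C and f_D be the unknown fractions; fractions sum to 1 so f_C + f_D = 0.516.
Mass balance: Σ fᵢ·δᵢ = δ_bulk ⇒ f_C·(-57.9) + f_D·(-6.4) = -21.7 − (-4.261) = -17.439
Substitute f_D = 0.516 − f_C:
f_C·(-57.9 − -6.4) = -17.439 − 0.516×(-6.4) = -14.137
f_C = -14.137 / -51.5 = 0.2745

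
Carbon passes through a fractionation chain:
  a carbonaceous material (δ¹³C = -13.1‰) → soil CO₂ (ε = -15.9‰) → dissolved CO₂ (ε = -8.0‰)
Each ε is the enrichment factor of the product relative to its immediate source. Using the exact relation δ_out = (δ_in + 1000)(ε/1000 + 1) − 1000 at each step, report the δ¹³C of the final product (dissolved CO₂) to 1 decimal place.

-36.6‰

step 1: δ = (-13.10 + 1000)·(-15.9/1000 + 1) − 1000 = -28.79‰
step 2: δ = (-28.79 + 1000)·(-8.0/1000 + 1) − 1000 = -36.56‰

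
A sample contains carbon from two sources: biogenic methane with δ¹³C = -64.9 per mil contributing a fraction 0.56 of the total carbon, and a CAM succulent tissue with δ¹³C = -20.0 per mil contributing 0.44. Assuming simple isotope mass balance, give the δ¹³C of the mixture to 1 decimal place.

δ_mix = f_A·δ_A + f_B·δ_B
δ_mix = 0.56 × (-64.9) + 0.44 × (-20.0)
δ_mix = -36.34 + -8.80 = -45.14 per mil

-45.1 per mil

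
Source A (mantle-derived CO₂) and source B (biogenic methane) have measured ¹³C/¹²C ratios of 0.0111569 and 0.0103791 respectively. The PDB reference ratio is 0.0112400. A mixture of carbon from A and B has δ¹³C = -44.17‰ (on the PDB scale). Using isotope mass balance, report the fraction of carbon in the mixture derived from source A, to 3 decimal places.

0.469

δ_A = (0.0111569/0.0112400 − 1)×1000 = (0.992607 − 1)×1000 = -7.393‰
δ_B = (0.0103791/0.0112400 − 1)×1000 = (0.923407 − 1)×1000 = -76.593‰
f_A = (δ_mix − δ_B)/(δ_A − δ_B) = (-44.17 − (-76.593))/(-7.393 − (-76.593))
f_A = 32.423 / 69.199 = 0.4685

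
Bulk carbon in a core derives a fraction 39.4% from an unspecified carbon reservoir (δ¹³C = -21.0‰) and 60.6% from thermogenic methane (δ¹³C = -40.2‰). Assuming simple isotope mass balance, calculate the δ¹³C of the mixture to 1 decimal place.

-32.6‰

δ_mix = f_A·δ_A + f_B·δ_B
δ_mix = 0.394 × (-21.0) + 0.606 × (-40.2)
δ_mix = -8.27 + -24.36 = -32.64‰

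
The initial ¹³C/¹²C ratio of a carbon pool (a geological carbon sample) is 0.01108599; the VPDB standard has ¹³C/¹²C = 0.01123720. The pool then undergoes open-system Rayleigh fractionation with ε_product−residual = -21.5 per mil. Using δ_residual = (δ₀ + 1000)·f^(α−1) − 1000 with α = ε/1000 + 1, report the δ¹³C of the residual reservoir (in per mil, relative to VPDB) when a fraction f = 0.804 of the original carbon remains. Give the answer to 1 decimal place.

-8.8 per mil

δ₀ = (0.01108599/0.01123720 − 1)×1000 = (0.986544 − 1)×1000 = -13.456 per mil
α − 1 = ε/1000 = -0.0215
f^(α−1) = 0.804^(-0.0215) = 1.004701
δ_res = (-13.456 + 1000) × 1.004701 − 1000 = 991.182 − 1000 = -8.82 per mil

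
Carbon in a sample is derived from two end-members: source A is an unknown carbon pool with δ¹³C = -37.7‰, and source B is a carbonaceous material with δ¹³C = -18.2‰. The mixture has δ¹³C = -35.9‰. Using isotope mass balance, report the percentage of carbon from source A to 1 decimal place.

90.8%

δ_mix = f_A·δ_A + (1 − f_A)·δ_B  ⇒  f_A = (δ_mix − δ_B)/(δ_A − δ_B)
f_A = (-35.9 − (-18.2)) / (-37.7 − (-18.2))
f_A = -17.7 / -19.5 = 0.9077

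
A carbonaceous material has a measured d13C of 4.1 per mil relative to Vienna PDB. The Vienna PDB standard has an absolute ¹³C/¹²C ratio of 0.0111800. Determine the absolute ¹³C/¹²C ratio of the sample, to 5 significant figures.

R_sample = R_standard × (d13C/1000 + 1)
R_sample = 0.0111800 × (4.1/1000 + 1) = 0.0111800 × 1.004100
R_sample = 0.0112258

0.011226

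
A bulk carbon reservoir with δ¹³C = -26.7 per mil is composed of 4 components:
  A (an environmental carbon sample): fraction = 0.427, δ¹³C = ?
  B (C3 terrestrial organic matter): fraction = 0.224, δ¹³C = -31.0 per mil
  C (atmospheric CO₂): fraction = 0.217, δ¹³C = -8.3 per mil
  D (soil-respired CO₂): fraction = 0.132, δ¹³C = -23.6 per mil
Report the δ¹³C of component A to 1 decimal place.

-34.8 per mil

Isotope mass balance: δ_bulk = Σ fᵢ·δᵢ.
-26.7 = 0.427×δ_A + 0.224×(-31.0) + 0.217×(-8.3) + 0.132×(-23.6)
0.427·δ_A = -26.7 − (-11.860) = -14.840
δ_A = -14.840 / 0.427 = -34.75 per mil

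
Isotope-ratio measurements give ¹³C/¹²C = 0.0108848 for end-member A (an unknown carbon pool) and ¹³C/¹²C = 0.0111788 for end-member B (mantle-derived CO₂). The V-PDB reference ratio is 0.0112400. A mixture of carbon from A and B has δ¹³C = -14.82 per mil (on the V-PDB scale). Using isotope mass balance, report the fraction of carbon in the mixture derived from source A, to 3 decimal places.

0.358

δ_A = (0.0108848/0.0112400 − 1)×1000 = (0.968399 − 1)×1000 = -31.601 per mil
δ_B = (0.0111788/0.0112400 − 1)×1000 = (0.994555 − 1)×1000 = -5.445 per mil
f_A = (δ_mix − δ_B)/(δ_A − δ_B) = (-14.82 − (-5.445))/(-31.601 − (-5.445))
f_A = -9.375 / -26.157 = 0.3584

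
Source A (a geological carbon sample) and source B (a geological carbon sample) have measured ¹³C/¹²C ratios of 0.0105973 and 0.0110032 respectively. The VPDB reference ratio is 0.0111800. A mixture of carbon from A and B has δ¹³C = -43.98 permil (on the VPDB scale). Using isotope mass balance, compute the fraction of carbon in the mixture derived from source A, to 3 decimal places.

δ_A = (0.0105973/0.0111800 − 1)×1000 = (0.947880 − 1)×1000 = -52.120 permil
δ_B = (0.0110032/0.0111800 − 1)×1000 = (0.984186 − 1)×1000 = -15.814 permil
f_A = (δ_mix − δ_B)/(δ_A − δ_B) = (-43.98 − (-15.814))/(-52.120 − (-15.814))
f_A = -28.166 / -36.306 = 0.7758

0.776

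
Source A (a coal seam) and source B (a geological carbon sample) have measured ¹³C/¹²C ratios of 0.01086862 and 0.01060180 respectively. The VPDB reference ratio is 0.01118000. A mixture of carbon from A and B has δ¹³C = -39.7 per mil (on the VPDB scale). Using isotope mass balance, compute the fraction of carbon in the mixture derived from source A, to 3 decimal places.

δ_A = (0.01086862/0.01118000 − 1)×1000 = (0.972148 − 1)×1000 = -27.852 per mil
δ_B = (0.01060180/0.01118000 − 1)×1000 = (0.948283 − 1)×1000 = -51.717 per mil
f_A = (δ_mix − δ_B)/(δ_A − δ_B) = (-39.7 − (-51.717))/(-27.852 − (-51.717))
f_A = 12.017 / 23.866 = 0.5035

0.504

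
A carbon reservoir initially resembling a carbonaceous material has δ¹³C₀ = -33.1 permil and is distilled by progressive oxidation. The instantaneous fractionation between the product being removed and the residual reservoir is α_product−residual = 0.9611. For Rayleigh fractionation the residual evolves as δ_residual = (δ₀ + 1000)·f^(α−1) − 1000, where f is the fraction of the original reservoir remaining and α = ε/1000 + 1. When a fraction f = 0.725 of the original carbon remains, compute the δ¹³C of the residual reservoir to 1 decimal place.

-20.9 permil

Rayleigh residual: δ_res = (δ₀ + 1000)·f^(α−1) − 1000
α − 1 = -0.03890
f^(α−1) = 0.725^(-0.03890) = 1.012588
δ_res = (-33.1 + 1000) × 1.012588 − 1000 = 979.072 − 1000 = -20.93 permil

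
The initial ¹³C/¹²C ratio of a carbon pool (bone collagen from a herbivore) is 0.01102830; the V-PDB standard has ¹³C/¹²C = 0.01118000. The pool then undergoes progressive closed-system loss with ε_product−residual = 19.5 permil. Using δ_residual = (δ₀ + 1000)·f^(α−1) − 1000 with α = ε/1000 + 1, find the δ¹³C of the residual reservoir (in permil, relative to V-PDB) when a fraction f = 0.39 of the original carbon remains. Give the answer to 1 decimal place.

δ₀ = (0.01102830/0.01118000 − 1)×1000 = (0.986431 − 1)×1000 = -13.569 permil
α − 1 = ε/1000 = 0.0195
f^(α−1) = 0.39^(0.0195) = 0.981806
δ_res = (-13.569 + 1000) × 0.981806 − 1000 = 968.484 − 1000 = -31.52 permil

-31.5 permil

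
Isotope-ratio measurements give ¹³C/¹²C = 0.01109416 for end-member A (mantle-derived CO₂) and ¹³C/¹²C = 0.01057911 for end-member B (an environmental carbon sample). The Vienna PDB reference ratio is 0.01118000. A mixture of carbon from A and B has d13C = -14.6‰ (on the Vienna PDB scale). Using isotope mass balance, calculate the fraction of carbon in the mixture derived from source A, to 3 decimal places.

0.850

δ_A = (0.01109416/0.01118000 − 1)×1000 = (0.992322 − 1)×1000 = -7.678‰
δ_B = (0.01057911/0.01118000 − 1)×1000 = (0.946253 − 1)×1000 = -53.747‰
f_A = (δ_mix − δ_B)/(δ_A − δ_B) = (-14.6 − (-53.747))/(-7.678 − (-53.747))
f_A = 39.147 / 46.069 = 0.8497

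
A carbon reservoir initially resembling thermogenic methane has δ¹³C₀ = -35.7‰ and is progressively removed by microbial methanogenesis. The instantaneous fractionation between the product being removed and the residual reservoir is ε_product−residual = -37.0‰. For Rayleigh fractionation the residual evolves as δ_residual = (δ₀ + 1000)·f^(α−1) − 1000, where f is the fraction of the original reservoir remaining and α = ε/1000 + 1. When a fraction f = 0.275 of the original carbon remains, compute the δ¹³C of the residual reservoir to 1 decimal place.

Rayleigh residual: δ_res = (δ₀ + 1000)·f^(α−1) − 1000
α = ε/1000 + 1 = 0.96300, so α − 1 = -0.03700
f^(α−1) = 0.275^(-0.03700) = 1.048926
δ_res = (-35.7 + 1000) × 1.048926 − 1000 = 1011.479 − 1000 = 11.48‰

11.5‰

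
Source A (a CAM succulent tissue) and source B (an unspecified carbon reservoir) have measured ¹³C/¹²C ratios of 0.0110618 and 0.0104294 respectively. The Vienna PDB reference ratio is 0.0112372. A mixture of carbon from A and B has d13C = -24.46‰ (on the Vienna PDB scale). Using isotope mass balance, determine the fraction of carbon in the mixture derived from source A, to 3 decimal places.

δ_A = (0.0110618/0.0112372 − 1)×1000 = (0.984391 − 1)×1000 = -15.609‰
δ_B = (0.0104294/0.0112372 − 1)×1000 = (0.928114 − 1)×1000 = -71.886‰
f_A = (δ_mix − δ_B)/(δ_A − δ_B) = (-24.46 − (-71.886))/(-15.609 − (-71.886))
f_A = 47.426 / 56.277 = 0.8427

0.843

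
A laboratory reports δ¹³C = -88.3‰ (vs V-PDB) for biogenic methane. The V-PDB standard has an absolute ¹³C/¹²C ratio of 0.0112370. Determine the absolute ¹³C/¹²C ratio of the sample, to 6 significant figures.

R_sample = R_standard × (δ¹³C/1000 + 1)
R_sample = 0.0112370 × (-88.3/1000 + 1) = 0.0112370 × 0.911700
R_sample = 0.0102448

0.0102448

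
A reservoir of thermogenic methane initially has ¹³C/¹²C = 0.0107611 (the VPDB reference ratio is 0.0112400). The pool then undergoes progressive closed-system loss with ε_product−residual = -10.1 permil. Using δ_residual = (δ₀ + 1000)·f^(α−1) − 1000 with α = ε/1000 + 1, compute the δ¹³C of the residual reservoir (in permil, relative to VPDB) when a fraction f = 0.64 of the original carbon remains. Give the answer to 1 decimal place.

-38.3 permil

δ₀ = (0.0107611/0.0112400 − 1)×1000 = (0.957393 − 1)×1000 = -42.607 permil
α − 1 = ε/1000 = -0.0101
f^(α−1) = 0.64^(-0.0101) = 1.004518
δ_res = (-42.607 + 1000) × 1.004518 − 1000 = 961.718 − 1000 = -38.28 permil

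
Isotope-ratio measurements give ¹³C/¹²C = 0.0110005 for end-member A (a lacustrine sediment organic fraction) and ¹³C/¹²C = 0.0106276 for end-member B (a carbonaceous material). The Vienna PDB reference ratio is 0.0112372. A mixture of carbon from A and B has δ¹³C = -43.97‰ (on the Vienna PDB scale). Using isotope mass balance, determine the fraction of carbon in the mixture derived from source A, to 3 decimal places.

δ_A = (0.0110005/0.0112372 − 1)×1000 = (0.978936 − 1)×1000 = -21.064‰
δ_B = (0.0106276/0.0112372 − 1)×1000 = (0.945752 − 1)×1000 = -54.248‰
f_A = (δ_mix − δ_B)/(δ_A − δ_B) = (-43.97 − (-54.248))/(-21.064 − (-54.248))
f_A = 10.278 / 33.184 = 0.3097

0.310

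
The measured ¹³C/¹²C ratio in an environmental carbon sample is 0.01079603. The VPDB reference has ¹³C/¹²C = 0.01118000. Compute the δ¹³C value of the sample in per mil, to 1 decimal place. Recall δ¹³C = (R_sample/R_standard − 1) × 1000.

δ¹³C = (R_sample / R_standard − 1) × 1000
R_sample / R_standard = 0.01079603 / 0.01118000 = 0.965656
δ¹³C = (0.965656 − 1) × 1000 = -34.34 per mil

-34.3 per mil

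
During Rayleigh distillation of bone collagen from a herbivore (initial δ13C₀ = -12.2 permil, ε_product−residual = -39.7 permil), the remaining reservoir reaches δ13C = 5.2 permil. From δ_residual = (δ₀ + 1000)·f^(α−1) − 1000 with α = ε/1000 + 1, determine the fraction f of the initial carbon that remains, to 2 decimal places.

0.64

α − 1 = ε/1000 = -0.0397
(δ_res + 1000)/(δ₀ + 1000) = (5.2 + 1000)/(-12.2 + 1000) = 1005.2/987.8 = 1.017615
f = 1.017615^(1/-0.0397) = exp(ln(1.017615)/-0.0397) = exp(0.01746/-0.0397)
f = exp(-0.4398) = 0.6441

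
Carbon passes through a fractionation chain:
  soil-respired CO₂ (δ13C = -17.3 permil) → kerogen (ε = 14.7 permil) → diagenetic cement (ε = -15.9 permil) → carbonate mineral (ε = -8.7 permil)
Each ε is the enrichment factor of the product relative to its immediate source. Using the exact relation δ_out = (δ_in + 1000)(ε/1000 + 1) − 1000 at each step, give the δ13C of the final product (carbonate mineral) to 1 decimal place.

-27.2 permil

step 1: δ = (-17.30 + 1000)·(14.7/1000 + 1) − 1000 = -2.85 permil
step 2: δ = (-2.85 + 1000)·(-15.9/1000 + 1) − 1000 = -18.71 permil
step 3: δ = (-18.71 + 1000)·(-8.7/1000 + 1) − 1000 = -27.25 permil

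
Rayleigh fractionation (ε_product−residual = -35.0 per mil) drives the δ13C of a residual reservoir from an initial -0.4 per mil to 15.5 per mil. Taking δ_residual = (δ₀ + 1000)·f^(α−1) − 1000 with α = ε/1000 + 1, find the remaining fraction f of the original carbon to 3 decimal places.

α − 1 = ε/1000 = -0.0350
(δ_res + 1000)/(δ₀ + 1000) = (15.5 + 1000)/(-0.4 + 1000) = 1015.5/999.6 = 1.015906
f = 1.015906^(1/-0.0350) = exp(ln(1.015906)/-0.0350) = exp(0.01578/-0.0350)
f = exp(-0.4509) = 0.6371

0.637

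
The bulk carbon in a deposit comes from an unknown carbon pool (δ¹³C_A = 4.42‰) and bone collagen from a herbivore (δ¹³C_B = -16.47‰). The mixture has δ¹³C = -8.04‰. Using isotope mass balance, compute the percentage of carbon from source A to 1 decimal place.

δ_mix = f_A·δ_A + (1 − f_A)·δ_B  ⇒  f_A = (δ_mix − δ_B)/(δ_A − δ_B)
f_A = (-8.04 − (-16.47)) / (4.42 − (-16.47))
f_A = 8.43 / 20.89 = 0.4035

40.4%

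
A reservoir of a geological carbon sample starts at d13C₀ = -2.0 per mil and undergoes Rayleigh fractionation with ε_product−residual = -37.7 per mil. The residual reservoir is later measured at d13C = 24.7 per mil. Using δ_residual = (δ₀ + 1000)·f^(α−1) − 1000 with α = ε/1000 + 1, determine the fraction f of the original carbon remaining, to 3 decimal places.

α − 1 = ε/1000 = -0.0377
(δ_res + 1000)/(δ₀ + 1000) = (24.7 + 1000)/(-2.0 + 1000) = 1024.7/998.0 = 1.026754
f = 1.026754^(1/-0.0377) = exp(ln(1.026754)/-0.0377) = exp(0.02640/-0.0377)
f = exp(-0.7003) = 0.4964

0.496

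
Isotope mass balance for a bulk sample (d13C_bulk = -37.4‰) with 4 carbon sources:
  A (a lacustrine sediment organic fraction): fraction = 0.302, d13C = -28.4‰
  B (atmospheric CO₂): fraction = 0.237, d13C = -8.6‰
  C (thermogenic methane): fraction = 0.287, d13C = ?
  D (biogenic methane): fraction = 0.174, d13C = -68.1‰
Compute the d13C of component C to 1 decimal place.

-52.0‰

Isotope mass balance: δ_bulk = Σ fᵢ·δᵢ.
-37.4 = 0.302×(-28.4) + 0.237×(-8.6) + 0.287×δ_C + 0.174×(-68.1)
0.287·δ_C = -37.4 − (-22.464) = -14.936
δ_C = -14.936 / 0.287 = -52.04‰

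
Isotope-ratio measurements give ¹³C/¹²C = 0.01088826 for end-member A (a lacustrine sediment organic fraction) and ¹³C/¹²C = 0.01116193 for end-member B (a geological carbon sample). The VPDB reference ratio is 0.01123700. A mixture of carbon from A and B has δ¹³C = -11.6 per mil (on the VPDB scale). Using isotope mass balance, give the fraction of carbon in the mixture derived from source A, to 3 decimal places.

δ_A = (0.01088826/0.01123700 − 1)×1000 = (0.968965 − 1)×1000 = -31.035 per mil
δ_B = (0.01116193/0.01123700 − 1)×1000 = (0.993319 − 1)×1000 = -6.681 per mil
f_A = (δ_mix − δ_B)/(δ_A − δ_B) = (-11.6 − (-6.681))/(-31.035 − (-6.681))
f_A = -4.919 / -24.354 = 0.2020

0.202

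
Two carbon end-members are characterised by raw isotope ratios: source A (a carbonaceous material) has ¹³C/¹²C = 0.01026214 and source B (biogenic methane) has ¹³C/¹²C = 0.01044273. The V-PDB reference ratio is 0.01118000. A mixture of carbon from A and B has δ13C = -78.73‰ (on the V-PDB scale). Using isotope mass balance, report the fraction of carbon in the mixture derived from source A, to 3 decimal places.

0.791

δ_A = (0.01026214/0.01118000 − 1)×1000 = (0.917902 − 1)×1000 = -82.098‰
δ_B = (0.01044273/0.01118000 − 1)×1000 = (0.934055 − 1)×1000 = -65.945‰
f_A = (δ_mix − δ_B)/(δ_A − δ_B) = (-78.73 − (-65.945))/(-82.098 − (-65.945))
f_A = -12.785 / -16.153 = 0.7915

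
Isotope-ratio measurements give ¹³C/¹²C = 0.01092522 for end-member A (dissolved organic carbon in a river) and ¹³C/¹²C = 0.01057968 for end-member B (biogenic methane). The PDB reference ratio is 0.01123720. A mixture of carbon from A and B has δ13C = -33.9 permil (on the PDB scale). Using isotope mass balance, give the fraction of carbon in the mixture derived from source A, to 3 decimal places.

δ_A = (0.01092522/0.01123720 − 1)×1000 = (0.972237 − 1)×1000 = -27.763 permil
δ_B = (0.01057968/0.01123720 − 1)×1000 = (0.941487 − 1)×1000 = -58.513 permil
f_A = (δ_mix − δ_B)/(δ_A − δ_B) = (-33.9 − (-58.513))/(-27.763 − (-58.513))
f_A = 24.613 / 30.750 = 0.8004

0.800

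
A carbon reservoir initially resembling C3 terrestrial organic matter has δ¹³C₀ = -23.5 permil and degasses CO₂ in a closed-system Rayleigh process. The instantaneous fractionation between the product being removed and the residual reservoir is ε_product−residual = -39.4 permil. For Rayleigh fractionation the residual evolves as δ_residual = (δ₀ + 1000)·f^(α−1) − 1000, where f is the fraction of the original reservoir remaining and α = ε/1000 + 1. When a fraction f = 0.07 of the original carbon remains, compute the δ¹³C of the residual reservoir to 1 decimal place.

Rayleigh residual: δ_res = (δ₀ + 1000)·f^(α−1) − 1000
α = ε/1000 + 1 = 0.96060, so α − 1 = -0.03940
f^(α−1) = 0.07^(-0.03940) = 1.110461
δ_res = (-23.5 + 1000) × 1.110461 − 1000 = 1084.365 − 1000 = 84.36 permil

84.4 permil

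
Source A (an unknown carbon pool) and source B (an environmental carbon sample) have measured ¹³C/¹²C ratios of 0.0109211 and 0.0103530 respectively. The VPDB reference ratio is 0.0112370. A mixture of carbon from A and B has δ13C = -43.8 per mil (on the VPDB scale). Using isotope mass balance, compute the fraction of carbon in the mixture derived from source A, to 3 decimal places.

0.690

δ_A = (0.0109211/0.0112370 − 1)×1000 = (0.971888 − 1)×1000 = -28.112 per mil
δ_B = (0.0103530/0.0112370 − 1)×1000 = (0.921331 − 1)×1000 = -78.669 per mil
f_A = (δ_mix − δ_B)/(δ_A − δ_B) = (-43.8 − (-78.669))/(-28.112 − (-78.669))
f_A = 34.869 / 50.556 = 0.6897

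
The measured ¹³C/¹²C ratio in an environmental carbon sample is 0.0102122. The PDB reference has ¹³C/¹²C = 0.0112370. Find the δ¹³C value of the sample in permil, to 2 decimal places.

δ¹³C = (R_sample / R_standard − 1) × 1000
R_sample / R_standard = 0.0102122 / 0.0112370 = 0.908801
δ¹³C = (0.908801 − 1) × 1000 = -91.199 permil

-91.20 permil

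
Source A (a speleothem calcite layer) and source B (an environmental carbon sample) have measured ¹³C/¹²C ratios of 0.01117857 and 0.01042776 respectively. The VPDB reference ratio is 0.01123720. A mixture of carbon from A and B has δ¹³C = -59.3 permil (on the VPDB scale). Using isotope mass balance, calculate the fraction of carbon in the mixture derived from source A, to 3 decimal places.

δ_A = (0.01117857/0.01123720 − 1)×1000 = (0.994783 − 1)×1000 = -5.217 permil
δ_B = (0.01042776/0.01123720 − 1)×1000 = (0.927968 − 1)×1000 = -72.032 permil
f_A = (δ_mix − δ_B)/(δ_A − δ_B) = (-59.3 − (-72.032))/(-5.217 − (-72.032))
f_A = 12.732 / 66.815 = 0.1906

0.191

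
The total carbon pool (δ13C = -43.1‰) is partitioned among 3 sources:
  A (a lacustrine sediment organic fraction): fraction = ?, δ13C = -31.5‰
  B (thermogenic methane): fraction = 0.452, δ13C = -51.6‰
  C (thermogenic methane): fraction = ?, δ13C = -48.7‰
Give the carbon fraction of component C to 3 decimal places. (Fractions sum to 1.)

0.146

Let f_C and f_A be the unknown fractions; fractions sum to 1 so f_C + f_A = 0.548.
Mass balance: Σ fᵢ·δᵢ = δ_bulk ⇒ f_C·(-48.7) + f_A·(-31.5) = -43.1 − (-23.323) = -19.777
Substitute f_A = 0.548 − f_C:
f_C·(-48.7 − -31.5) = -19.777 − 0.548×(-31.5) = -2.515
f_C = -2.515 / -17.2 = 0.1462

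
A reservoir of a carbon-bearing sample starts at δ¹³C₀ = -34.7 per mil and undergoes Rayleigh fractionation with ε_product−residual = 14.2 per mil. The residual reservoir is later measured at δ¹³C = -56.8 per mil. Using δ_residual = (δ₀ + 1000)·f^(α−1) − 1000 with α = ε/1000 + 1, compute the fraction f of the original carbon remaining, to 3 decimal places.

α − 1 = ε/1000 = 0.0142
(δ_res + 1000)/(δ₀ + 1000) = (-56.8 + 1000)/(-34.7 + 1000) = 943.2/965.3 = 0.977106
f = 0.977106^(1/0.0142) = exp(ln(0.977106)/0.0142) = exp(-0.02316/0.0142)
f = exp(-1.6310) = 0.1957

0.196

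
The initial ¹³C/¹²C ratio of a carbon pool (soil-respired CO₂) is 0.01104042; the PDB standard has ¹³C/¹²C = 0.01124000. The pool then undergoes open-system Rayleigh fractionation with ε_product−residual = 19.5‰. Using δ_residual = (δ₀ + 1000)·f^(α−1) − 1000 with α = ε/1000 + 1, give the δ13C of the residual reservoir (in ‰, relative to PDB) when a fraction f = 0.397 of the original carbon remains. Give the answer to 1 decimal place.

-35.3‰

δ₀ = (0.01104042/0.01124000 − 1)×1000 = (0.982244 − 1)×1000 = -17.756‰
α − 1 = ε/1000 = 0.0195
f^(α−1) = 0.397^(0.0195) = 0.982147
δ_res = (-17.756 + 1000) × 0.982147 − 1000 = 964.708 − 1000 = -35.29‰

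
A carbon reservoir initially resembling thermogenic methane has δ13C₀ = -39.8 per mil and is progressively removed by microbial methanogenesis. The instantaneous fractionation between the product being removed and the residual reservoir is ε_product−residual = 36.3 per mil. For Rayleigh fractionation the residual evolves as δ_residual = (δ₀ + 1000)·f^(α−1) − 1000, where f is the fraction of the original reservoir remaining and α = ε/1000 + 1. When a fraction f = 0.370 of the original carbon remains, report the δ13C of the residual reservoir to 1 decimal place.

Rayleigh residual: δ_res = (δ₀ + 1000)·f^(α−1) − 1000
α = ε/1000 + 1 = 1.03630, so α − 1 = 0.03630
f^(α−1) = 0.370^(0.03630) = 0.964552
δ_res = (-39.8 + 1000) × 0.964552 − 1000 = 926.163 − 1000 = -73.84 per mil

-73.8 per mil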